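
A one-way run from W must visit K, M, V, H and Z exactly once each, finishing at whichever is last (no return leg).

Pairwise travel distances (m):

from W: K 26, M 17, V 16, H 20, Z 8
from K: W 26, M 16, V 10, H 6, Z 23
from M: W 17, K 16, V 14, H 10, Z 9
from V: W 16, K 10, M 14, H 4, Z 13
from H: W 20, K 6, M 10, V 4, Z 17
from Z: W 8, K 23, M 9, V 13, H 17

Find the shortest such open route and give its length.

There are 5! = 120 possible orderings.
W→K→M→V→H→Z: 26+16+14+4+17 = 77
W→K→M→V→Z→H: 26+16+14+13+17 = 86
W→K→M→H→V→Z: 26+16+10+4+13 = 69
W→K→M→H→Z→V: 26+16+10+17+13 = 82
W→K→M→Z→V→H: 26+16+9+13+4 = 68
W→K→M→Z→H→V: 26+16+9+17+4 = 72
W→K→V→M→H→Z: 26+10+14+10+17 = 77
W→K→V→M→Z→H: 26+10+14+9+17 = 76
W→K→V→H→M→Z: 26+10+4+10+9 = 59
W→K→V→H→Z→M: 26+10+4+17+9 = 66
W→K→V→Z→M→H: 26+10+13+9+10 = 68
W→K→V→Z→H→M: 26+10+13+17+10 = 76
W→K→H→M→V→Z: 26+6+10+14+13 = 69
W→K→H→M→Z→V: 26+6+10+9+13 = 64
… (106 more)
W→Z→M→V→H→K: 8+9+14+4+6 = 41  ← best
The minimum is 41.
One shortest path: W → Z → M → V → H → K.

Minimum one-way distance = 41 m.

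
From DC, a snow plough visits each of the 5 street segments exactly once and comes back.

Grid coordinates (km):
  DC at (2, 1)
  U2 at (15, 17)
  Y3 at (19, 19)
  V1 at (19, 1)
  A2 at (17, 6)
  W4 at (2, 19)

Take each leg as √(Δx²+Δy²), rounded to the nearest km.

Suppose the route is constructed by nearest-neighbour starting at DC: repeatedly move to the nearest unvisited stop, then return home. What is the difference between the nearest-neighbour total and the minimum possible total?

From DC: A2=16, V1=17, W4=18, U2=21, Y3=25 → choose A2 (16).
From A2: V1=5, U2=11, Y3=13, W4=20 → choose V1 (5).
From V1: U2=16, Y3=18, W4=25 → choose U2 (16).
From U2: Y3=4, W4=13 → choose Y3 (4).
From Y3: W4=17 → choose W4 (17).
NN route DC → A2 → V1 → U2 → Y3 → W4 → DC costs 76.
Optimal: DC → V1 → A2 → Y3 → U2 → W4 → DC costs 70 (by enumerating all 60 distinct tours).
Excess = 76 − 70 = 6.

Excess over optimum: 6 km.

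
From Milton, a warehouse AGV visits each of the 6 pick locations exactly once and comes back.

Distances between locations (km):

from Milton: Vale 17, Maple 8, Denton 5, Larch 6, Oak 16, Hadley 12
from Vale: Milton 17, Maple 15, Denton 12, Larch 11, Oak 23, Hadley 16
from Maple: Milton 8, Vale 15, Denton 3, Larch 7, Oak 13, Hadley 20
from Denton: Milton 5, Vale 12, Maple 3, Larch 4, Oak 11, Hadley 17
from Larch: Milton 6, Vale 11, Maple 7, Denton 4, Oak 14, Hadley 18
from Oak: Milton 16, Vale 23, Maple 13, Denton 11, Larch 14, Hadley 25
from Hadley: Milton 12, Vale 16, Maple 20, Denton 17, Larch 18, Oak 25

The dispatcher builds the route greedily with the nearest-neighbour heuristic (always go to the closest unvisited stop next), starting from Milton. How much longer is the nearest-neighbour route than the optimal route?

Excess over optimum: 9 km.

Milton: Denton=5, Larch=6, Maple=8, Hadley=12, Oak=16, Vale=17 ⇒ Denton
Denton: Maple=3, Larch=4, Oak=11, Vale=12, Hadley=17 ⇒ Maple
Maple: Larch=7, Oak=13, Vale=15, Hadley=20 ⇒ Larch
Larch: Vale=11, Oak=14, Hadley=18 ⇒ Vale
Vale: Hadley=16, Oak=23 ⇒ Hadley
Hadley: Oak=25 ⇒ Oak
NN route Milton → Denton → Maple → Larch → Vale → Hadley → Oak → Milton costs 83.
Optimal: Milton → Denton → Maple → Oak → Larch → Vale → Hadley → Milton costs 74 (by enumerating all 360 distinct tours).
Excess = 83 − 74 = 9.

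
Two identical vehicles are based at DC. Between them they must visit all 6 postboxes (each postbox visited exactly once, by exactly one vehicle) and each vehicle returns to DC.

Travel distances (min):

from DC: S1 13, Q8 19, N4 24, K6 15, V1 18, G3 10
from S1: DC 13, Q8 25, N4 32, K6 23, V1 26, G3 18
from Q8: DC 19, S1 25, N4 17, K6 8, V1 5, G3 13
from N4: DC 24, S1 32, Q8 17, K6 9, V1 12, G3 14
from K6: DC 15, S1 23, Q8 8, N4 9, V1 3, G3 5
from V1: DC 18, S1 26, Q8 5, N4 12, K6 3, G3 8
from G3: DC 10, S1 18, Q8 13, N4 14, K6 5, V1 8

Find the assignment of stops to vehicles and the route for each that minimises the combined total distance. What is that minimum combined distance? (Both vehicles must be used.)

86 min — the smallest possible combined total.

Try each way of splitting the stops between the two vehicles (each non-empty) and, for each split, find the best tour for each vehicle:
  {S1} + {Q8, N4, K6, V1, G3}: 26 + 60 = 86
  {Q8} + {S1, N4, K6, V1, G3}: 38 + 75 = 113
  {S1, Q8} + {N4, K6, V1, G3}: 57 + 54 = 111
  {N4} + {S1, Q8, K6, V1, G3}: 48 + 61 = 109
  {S1, N4} + {Q8, K6, V1, G3}: 69 + 42 = 111
  {Q8, N4} + {S1, K6, V1, G3}: 60 + 57 = 117
  … (31 splits in total)
Best: vehicle 1 DC → S1 → DC = 26; vehicle 2 DC → Q8 → V1 → N4 → K6 → G3 → DC = 60; combined 86.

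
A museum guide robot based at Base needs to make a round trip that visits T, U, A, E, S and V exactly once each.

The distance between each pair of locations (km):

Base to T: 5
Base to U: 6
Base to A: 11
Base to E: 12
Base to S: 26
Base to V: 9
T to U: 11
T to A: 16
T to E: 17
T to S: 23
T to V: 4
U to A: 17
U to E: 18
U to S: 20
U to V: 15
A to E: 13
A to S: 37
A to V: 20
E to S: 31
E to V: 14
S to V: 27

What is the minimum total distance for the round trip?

With 6 stops there are 6!/2 = 360 distinct round trips (a route and its reverse cost the same).
Base - T - U - A - E - S - V - Base: 5+11+17+13+31+27+9 = 113
Base - T - U - A - E - V - S - Base: 5+11+17+13+14+27+26 = 113
Base - T - U - A - S - E - V - Base: 5+11+17+37+31+14+9 = 124
Base - T - U - A - S - V - E - Base: 5+11+17+37+27+14+12 = 123
Base - T - U - A - V - E - S - Base: 5+11+17+20+14+31+26 = 124
Base - T - U - A - V - S - E - Base: 5+11+17+20+27+31+12 = 123
Base - T - U - E - A - S - V - Base: 5+11+18+13+37+27+9 = 120
Base - T - U - E - A - V - S - Base: 5+11+18+13+20+27+26 = 120
… (352 more)
Base - U - S - T - V - E - A - Base: 6+20+23+4+14+13+11 = 91  ← best
The minimum is 91.
One optimal route: Base → U → S → T → V → E → A → Base (or its reverse).

Minimum total distance: 91 km.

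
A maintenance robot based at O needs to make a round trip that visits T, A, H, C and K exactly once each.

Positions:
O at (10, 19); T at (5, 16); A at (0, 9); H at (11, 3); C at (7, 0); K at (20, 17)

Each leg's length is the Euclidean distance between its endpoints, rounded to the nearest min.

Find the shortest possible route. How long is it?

Shortest round trip = 58 min.

With 5 stops there are 5!/2 = 60 distinct round trips (a route and its reverse cost the same).
O → T → A → H → C → K → O: 6+9+13+5+21+10 = 64
O → T → A → H → K → C → O: 6+9+13+17+21+19 = 85
O → T → A → C → H → K → O: 6+9+11+5+17+10 = 58
O → T → A → C → K → H → O: 6+9+11+21+17+16 = 80
O → T → A → K → H → C → O: 6+9+22+17+5+19 = 78
O → T → A → K → C → H → O: 6+9+22+21+5+16 = 79
O → T → H → A → C → K → O: 6+14+13+11+21+10 = 75
O → T → H → A → K → C → O: 6+14+13+22+21+19 = 95
O → T → H → C → A → K → O: 6+14+5+11+22+10 = 68
O → T → H → C → K → A → O: 6+14+5+21+22+14 = 82
O → T → H → K → A → C → O: 6+14+17+22+11+19 = 89
O → T → H → K → C → A → O: 6+14+17+21+11+14 = 83
O → T → C → A → H → K → O: 6+16+11+13+17+10 = 73
O → T → C → A → K → H → O: 6+16+11+22+17+16 = 88
… (46 more)
The minimum is 58.
One optimal route: O → T → A → C → H → K → O (or its reverse).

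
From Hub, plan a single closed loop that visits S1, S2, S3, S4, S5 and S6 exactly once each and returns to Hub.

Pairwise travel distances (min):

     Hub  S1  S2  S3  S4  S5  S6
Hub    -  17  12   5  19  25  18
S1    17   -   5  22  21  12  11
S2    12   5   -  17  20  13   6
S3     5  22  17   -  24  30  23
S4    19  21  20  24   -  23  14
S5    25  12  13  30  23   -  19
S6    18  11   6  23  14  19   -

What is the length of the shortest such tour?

With 6 stops there are 6!/2 = 360 distinct round trips (a route and its reverse cost the same).
Hub→S1→S2→S3→S4→S5→S6→Hub: 17+5+17+24+23+19+18 = 123
Hub→S1→S2→S3→S4→S6→S5→Hub: 17+5+17+24+14+19+25 = 121
Hub→S1→S2→S3→S5→S4→S6→Hub: 17+5+17+30+23+14+18 = 124
Hub→S1→S2→S3→S5→S6→S4→Hub: 17+5+17+30+19+14+19 = 121
Hub→S1→S2→S3→S6→S4→S5→Hub: 17+5+17+23+14+23+25 = 124
Hub→S1→S2→S3→S6→S5→S4→Hub: 17+5+17+23+19+23+19 = 123
Hub→S1→S2→S4→S3→S5→S6→Hub: 17+5+20+24+30+19+18 = 133
Hub→S1→S2→S4→S3→S6→S5→Hub: 17+5+20+24+23+19+25 = 133
… (352 more)
Hub→S1→S5→S2→S6→S4→S3→Hub: 17+12+13+6+14+24+5 = 91  ← best
The minimum is 91.
One optimal route: Hub → S1 → S5 → S2 → S6 → S4 → S3 → Hub (or its reverse).

Shortest round trip = 91 min.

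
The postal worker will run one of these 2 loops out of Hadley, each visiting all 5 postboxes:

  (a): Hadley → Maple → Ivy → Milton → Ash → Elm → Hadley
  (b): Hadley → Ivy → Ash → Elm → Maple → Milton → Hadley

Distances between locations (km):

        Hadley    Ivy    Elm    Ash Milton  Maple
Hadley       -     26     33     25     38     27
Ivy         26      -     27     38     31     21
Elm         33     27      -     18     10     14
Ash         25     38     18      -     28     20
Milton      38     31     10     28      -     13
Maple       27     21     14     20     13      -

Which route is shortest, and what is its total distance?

(a): 27 + 21 + 31 + 28 + 18 + 33 = 158
(b): 26 + 38 + 18 + 14 + 13 + 38 = 147

147 km — (b) is the shortest.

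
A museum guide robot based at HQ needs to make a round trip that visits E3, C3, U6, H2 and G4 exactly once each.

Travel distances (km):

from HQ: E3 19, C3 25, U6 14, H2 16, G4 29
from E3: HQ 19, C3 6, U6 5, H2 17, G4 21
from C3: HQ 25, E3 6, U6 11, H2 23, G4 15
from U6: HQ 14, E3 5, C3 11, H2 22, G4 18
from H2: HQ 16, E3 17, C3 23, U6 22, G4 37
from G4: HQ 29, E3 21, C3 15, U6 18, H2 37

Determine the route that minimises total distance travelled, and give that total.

There are 60 distinct closed tours to check (reversals are equivalent).
HQ - E3 - C3 - U6 - H2 - G4 - HQ: 19+6+11+22+37+29 = 124
HQ - E3 - C3 - U6 - G4 - H2 - HQ: 19+6+11+18+37+16 = 107
HQ - E3 - C3 - H2 - U6 - G4 - HQ: 19+6+23+22+18+29 = 117
HQ - E3 - C3 - H2 - G4 - U6 - HQ: 19+6+23+37+18+14 = 117
HQ - E3 - C3 - G4 - U6 - H2 - HQ: 19+6+15+18+22+16 = 96
HQ - E3 - C3 - G4 - H2 - U6 - HQ: 19+6+15+37+22+14 = 113
HQ - E3 - U6 - C3 - H2 - G4 - HQ: 19+5+11+23+37+29 = 124
HQ - E3 - U6 - C3 - G4 - H2 - HQ: 19+5+11+15+37+16 = 103
HQ - E3 - U6 - H2 - C3 - G4 - HQ: 19+5+22+23+15+29 = 113
HQ - E3 - U6 - H2 - G4 - C3 - HQ: 19+5+22+37+15+25 = 123
HQ - E3 - U6 - G4 - C3 - H2 - HQ: 19+5+18+15+23+16 = 96
HQ - E3 - U6 - G4 - H2 - C3 - HQ: 19+5+18+37+23+25 = 127
HQ - E3 - H2 - C3 - U6 - G4 - HQ: 19+17+23+11+18+29 = 117
HQ - E3 - H2 - C3 - G4 - U6 - HQ: 19+17+23+15+18+14 = 106
… (46 more)
HQ - U6 - G4 - C3 - E3 - H2 - HQ: 14+18+15+6+17+16 = 86  ← best
The minimum is 86.
One optimal route: HQ → U6 → G4 → C3 → E3 → H2 → HQ (or its reverse).

86 km — the shortest possible round trip.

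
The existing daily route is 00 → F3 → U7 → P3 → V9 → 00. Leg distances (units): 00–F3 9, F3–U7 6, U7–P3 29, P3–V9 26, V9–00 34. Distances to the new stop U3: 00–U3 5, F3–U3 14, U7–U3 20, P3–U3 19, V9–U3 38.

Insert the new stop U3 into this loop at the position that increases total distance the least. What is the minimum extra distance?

Insertion cost between consecutive stops i–j is d(i,U3) + d(U3,j) − d(i,j):
  between 00 and F3: 5 + 14 − 9 = 10
  between F3 and U7: 14 + 20 − 6 = 28
  between U7 and P3: 20 + 19 − 29 = 10
  between P3 and V9: 19 + 38 − 26 = 31
  between V9 and 00: 38 + 5 − 34 = 9
Cheapest insertion is between V9 and 00, adding 9.
New total = 104 + 9 = 113.

+9 — insert U3 between V9 and 00.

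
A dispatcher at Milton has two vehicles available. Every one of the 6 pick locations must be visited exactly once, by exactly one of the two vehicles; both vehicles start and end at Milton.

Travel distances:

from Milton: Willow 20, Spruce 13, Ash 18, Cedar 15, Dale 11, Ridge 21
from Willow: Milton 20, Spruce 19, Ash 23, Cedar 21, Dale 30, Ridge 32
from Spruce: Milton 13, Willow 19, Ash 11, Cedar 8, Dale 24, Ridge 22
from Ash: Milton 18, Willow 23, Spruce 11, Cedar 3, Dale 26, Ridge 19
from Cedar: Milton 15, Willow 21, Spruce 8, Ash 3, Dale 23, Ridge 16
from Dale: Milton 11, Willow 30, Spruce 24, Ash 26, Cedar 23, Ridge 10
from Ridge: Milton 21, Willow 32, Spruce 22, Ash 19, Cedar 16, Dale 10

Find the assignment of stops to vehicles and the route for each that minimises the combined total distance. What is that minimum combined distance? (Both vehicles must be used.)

Check every non-empty split of the stops between the two vehicles; for each half take its own optimal tour:
  {Willow} + {Spruce, Ash, Cedar, Dale, Ridge}: 40 + 64 = 104
  {Spruce} + {Willow, Ash, Cedar, Dale, Ridge}: 26 + 83 = 109
  {Willow, Spruce} + {Ash, Cedar, Dale, Ridge}: 52 + 58 = 110
  {Ash} + {Willow, Spruce, Cedar, Dale, Ridge}: 36 + 84 = 120
  {Willow, Ash} + {Spruce, Cedar, Dale, Ridge}: 61 + 58 = 119
  {Spruce, Ash} + {Willow, Cedar, Dale, Ridge}: 42 + 78 = 120
  … (31 splits in total)
Best: vehicle 1 Milton → Willow → Milton = 40; vehicle 2 Milton → Spruce → Ash → Cedar → Ridge → Dale → Milton = 64; combined 104.

104 — the smallest possible combined total.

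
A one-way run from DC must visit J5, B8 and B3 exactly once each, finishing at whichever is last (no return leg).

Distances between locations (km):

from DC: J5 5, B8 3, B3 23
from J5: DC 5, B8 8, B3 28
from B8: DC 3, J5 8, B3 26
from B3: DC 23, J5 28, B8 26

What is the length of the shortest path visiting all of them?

There are 3! = 6 possible orderings.
DC→J5→B8→B3: 5+8+26 = 39
DC→J5→B3→B8: 5+28+26 = 59
DC→B8→J5→B3: 3+8+28 = 39
DC→B8→B3→J5: 3+26+28 = 57
DC→B3→J5→B8: 23+28+8 = 59
DC→B3→B8→J5: 23+26+8 = 57
The minimum is 39.
One shortest path: DC → J5 → B8 → B3.

Shortest open route: 39 km.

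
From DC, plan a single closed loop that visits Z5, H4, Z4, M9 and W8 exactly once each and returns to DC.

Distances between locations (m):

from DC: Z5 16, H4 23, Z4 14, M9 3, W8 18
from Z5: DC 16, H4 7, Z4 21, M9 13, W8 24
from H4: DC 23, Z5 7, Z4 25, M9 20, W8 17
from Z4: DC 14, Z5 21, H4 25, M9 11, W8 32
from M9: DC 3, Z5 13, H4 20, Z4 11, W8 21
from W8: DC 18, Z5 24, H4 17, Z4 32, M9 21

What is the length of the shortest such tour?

Minimum total distance: 77 m.

With 5 stops there are 5!/2 = 60 distinct round trips (a route and its reverse cost the same).
DC→Z5→H4→Z4→M9→W8→DC: 16+7+25+11+21+18 = 98
DC→Z5→H4→Z4→W8→M9→DC: 16+7+25+32+21+3 = 104
DC→Z5→H4→M9→Z4→W8→DC: 16+7+20+11+32+18 = 104
DC→Z5→H4→M9→W8→Z4→DC: 16+7+20+21+32+14 = 110
DC→Z5→H4→W8→Z4→M9→DC: 16+7+17+32+11+3 = 86
DC→Z5→H4→W8→M9→Z4→DC: 16+7+17+21+11+14 = 86
DC→Z5→Z4→H4→M9→W8→DC: 16+21+25+20+21+18 = 121
DC→Z5→Z4→H4→W8→M9→DC: 16+21+25+17+21+3 = 103
DC→Z5→Z4→M9→H4→W8→DC: 16+21+11+20+17+18 = 103
DC→Z5→Z4→M9→W8→H4→DC: 16+21+11+21+17+23 = 109
DC→Z5→Z4→W8→H4→M9→DC: 16+21+32+17+20+3 = 109
DC→Z5→Z4→W8→M9→H4→DC: 16+21+32+21+20+23 = 133
DC→Z5→M9→H4→Z4→W8→DC: 16+13+20+25+32+18 = 124
DC→Z5→M9→H4→W8→Z4→DC: 16+13+20+17+32+14 = 112
… (46 more)
DC→M9→Z4→Z5→H4→W8→DC: 3+11+21+7+17+18 = 77  ← best
The minimum is 77.
One optimal route: DC → M9 → Z4 → Z5 → H4 → W8 → DC (or its reverse).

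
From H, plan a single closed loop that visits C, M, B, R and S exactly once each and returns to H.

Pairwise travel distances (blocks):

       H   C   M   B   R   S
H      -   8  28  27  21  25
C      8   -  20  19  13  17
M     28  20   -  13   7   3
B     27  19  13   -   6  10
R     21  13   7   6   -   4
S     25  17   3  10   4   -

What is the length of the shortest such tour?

With 5 stops there are 5!/2 = 60 distinct round trips (a route and its reverse cost the same).
H-C-M-B-R-S-H: 8+20+13+6+4+25 = 76
H-C-M-B-S-R-H: 8+20+13+10+4+21 = 76
H-C-M-R-B-S-H: 8+20+7+6+10+25 = 76
H-C-M-R-S-B-H: 8+20+7+4+10+27 = 76
H-C-M-S-B-R-H: 8+20+3+10+6+21 = 68
H-C-M-S-R-B-H: 8+20+3+4+6+27 = 68
H-C-B-M-R-S-H: 8+19+13+7+4+25 = 76
H-C-B-M-S-R-H: 8+19+13+3+4+21 = 68
H-C-B-R-M-S-H: 8+19+6+7+3+25 = 68
H-C-B-R-S-M-H: 8+19+6+4+3+28 = 68
H-C-B-S-M-R-H: 8+19+10+3+7+21 = 68
H-C-B-S-R-M-H: 8+19+10+4+7+28 = 76
H-C-R-M-B-S-H: 8+13+7+13+10+25 = 76
H-C-R-M-S-B-H: 8+13+7+3+10+27 = 68
… (46 more)
The minimum is 68.
One optimal route: H → C → M → S → B → R → H (or its reverse).

Minimum total distance: 68 blocks.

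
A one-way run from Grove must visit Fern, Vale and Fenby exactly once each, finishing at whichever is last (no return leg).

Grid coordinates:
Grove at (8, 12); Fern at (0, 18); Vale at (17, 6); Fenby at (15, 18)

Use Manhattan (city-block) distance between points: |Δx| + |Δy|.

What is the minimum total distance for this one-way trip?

There are 3! = 6 possible orderings.
Grove - Fern - Vale - Fenby: 14+29+14 = 57
Grove - Fern - Fenby - Vale: 14+15+14 = 43
Grove - Vale - Fern - Fenby: 15+29+15 = 59
Grove - Vale - Fenby - Fern: 15+14+15 = 44
Grove - Fenby - Fern - Vale: 13+15+29 = 57
Grove - Fenby - Vale - Fern: 13+14+29 = 56
The minimum is 43.
One shortest path: Grove → Fern → Fenby → Vale.

Minimum one-way distance = 43.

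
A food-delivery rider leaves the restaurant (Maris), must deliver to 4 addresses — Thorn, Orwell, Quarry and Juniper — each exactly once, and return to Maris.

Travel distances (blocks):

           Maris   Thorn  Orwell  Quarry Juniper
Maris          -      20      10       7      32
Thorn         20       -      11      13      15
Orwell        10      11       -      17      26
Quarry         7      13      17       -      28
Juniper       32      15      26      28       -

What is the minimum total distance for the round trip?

Minimum total distance: 71 blocks.

There are 12 distinct closed tours to check (reversals are equivalent).
Maris → Thorn → Orwell → Quarry → Juniper → Maris: 20+11+17+28+32 = 108
Maris → Thorn → Orwell → Juniper → Quarry → Maris: 20+11+26+28+7 = 92
Maris → Thorn → Quarry → Orwell → Juniper → Maris: 20+13+17+26+32 = 108
Maris → Thorn → Quarry → Juniper → Orwell → Maris: 20+13+28+26+10 = 97
Maris → Thorn → Juniper → Orwell → Quarry → Maris: 20+15+26+17+7 = 85
Maris → Thorn → Juniper → Quarry → Orwell → Maris: 20+15+28+17+10 = 90
Maris → Orwell → Thorn → Quarry → Juniper → Maris: 10+11+13+28+32 = 94
Maris → Orwell → Thorn → Juniper → Quarry → Maris: 10+11+15+28+7 = 71
Maris → Orwell → Quarry → Thorn → Juniper → Maris: 10+17+13+15+32 = 87
Maris → Orwell → Juniper → Thorn → Quarry → Maris: 10+26+15+13+7 = 71
Maris → Quarry → Thorn → Orwell → Juniper → Maris: 7+13+11+26+32 = 89
Maris → Quarry → Orwell → Thorn → Juniper → Maris: 7+17+11+15+32 = 82
The minimum is 71.
One optimal route: Maris → Orwell → Thorn → Juniper → Quarry → Maris (or its reverse).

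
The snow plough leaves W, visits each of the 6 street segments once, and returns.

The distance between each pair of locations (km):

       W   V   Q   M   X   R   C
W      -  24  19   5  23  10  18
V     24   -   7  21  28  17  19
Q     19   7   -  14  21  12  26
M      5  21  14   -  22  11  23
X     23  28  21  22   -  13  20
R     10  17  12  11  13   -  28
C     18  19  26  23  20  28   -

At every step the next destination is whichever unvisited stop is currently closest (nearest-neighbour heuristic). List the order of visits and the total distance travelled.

Nearest-neighbour total = 97 km; route W → M → R → Q → V → C → X → W.

From W: distances to unvisited — M=5, R=10, C=18, Q=19, X=23, V=24. Nearest is M (5).
From M: distances to unvisited — R=11, Q=14, V=21, X=22, C=23. Nearest is R (11).
From R: distances to unvisited — Q=12, X=13, V=17, C=28. Nearest is Q (12).
From Q: distances to unvisited — V=7, X=21, C=26. Nearest is V (7).
From V: distances to unvisited — C=19, X=28. Nearest is C (19).
From C: distances to unvisited — X=20. Nearest is X (20).
Return X→W: 23.
Total = 5 + 11 + 12 + 7 + 19 + 20 + 23 = 97.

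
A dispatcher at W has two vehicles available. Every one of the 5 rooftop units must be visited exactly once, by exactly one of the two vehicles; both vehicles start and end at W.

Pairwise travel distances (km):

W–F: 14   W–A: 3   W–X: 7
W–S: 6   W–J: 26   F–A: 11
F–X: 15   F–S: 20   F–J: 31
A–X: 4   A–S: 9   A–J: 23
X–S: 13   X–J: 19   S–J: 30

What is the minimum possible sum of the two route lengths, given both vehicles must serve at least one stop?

83 km — the smallest possible combined total.

Check every non-empty split of the stops between the two vehicles; for each half take its own optimal tour:
  {F} + {A, X, S, J}: 28 + 62 = 90
  {A} + {F, X, S, J}: 6 + 83 = 89
  {F, A} + {X, S, J}: 28 + 62 = 90
  {X} + {F, A, S, J}: 14 + 81 = 95
  {F, X} + {A, S, J}: 36 + 62 = 98
  {A, X} + {F, S, J}: 14 + 81 = 95
  … (15 splits in total)
  {S} + {F, A, X, J}: 12 + 71 = 83  ← best
Best: vehicle 1 W → S → W = 12; vehicle 2 W → F → J → X → A → W = 71; combined 83.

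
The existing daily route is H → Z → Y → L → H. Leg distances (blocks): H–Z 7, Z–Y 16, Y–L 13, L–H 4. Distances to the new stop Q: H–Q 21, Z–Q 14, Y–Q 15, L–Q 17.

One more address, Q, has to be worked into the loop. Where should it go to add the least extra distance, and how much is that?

Insertion cost between consecutive stops i–j is d(i,Q) + d(Q,j) − d(i,j):
  between H and Z: 21 + 14 − 7 = 28
  between Z and Y: 14 + 15 − 16 = 13
  between Y and L: 15 + 17 − 13 = 19
  between L and H: 17 + 21 − 4 = 34
Cheapest insertion is between Z and Y, adding 13.
New total = 40 + 13 = 53.

Minimum extra distance: 13 blocks, inserting Q between Z and Y.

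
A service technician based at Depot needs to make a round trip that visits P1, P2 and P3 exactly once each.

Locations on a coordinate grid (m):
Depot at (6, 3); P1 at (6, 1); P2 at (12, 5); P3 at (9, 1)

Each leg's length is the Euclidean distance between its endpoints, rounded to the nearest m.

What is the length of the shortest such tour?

With 3 stops there are 3!/2 = 3 distinct round trips (a route and its reverse cost the same).
Depot → P1 → P2 → P3 → Depot: 2+7+5+4 = 18
Depot → P1 → P3 → P2 → Depot: 2+3+5+6 = 16
Depot → P2 → P1 → P3 → Depot: 6+7+3+4 = 20
The minimum is 16.
One optimal route: Depot → P1 → P3 → P2 → Depot (or its reverse).

Minimum total distance: 16 m.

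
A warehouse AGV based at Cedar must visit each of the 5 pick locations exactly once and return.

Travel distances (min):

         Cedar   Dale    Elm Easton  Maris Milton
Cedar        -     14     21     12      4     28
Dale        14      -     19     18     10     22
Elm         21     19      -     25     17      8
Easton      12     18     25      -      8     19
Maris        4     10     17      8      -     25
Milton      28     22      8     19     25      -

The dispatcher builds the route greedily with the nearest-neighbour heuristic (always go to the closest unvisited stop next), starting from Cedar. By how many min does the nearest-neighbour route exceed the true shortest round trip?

Cedar: Maris=4, Easton=12, Dale=14, Elm=21, Milton=28 ⇒ Maris
Maris: Easton=8, Dale=10, Elm=17, Milton=25 ⇒ Easton
Easton: Dale=18, Milton=19, Elm=25 ⇒ Dale
Dale: Elm=19, Milton=22 ⇒ Elm
Elm: Milton=8 ⇒ Milton
NN route Cedar → Maris → Easton → Dale → Elm → Milton → Cedar costs 85.
Optimal: Cedar → Dale → Elm → Milton → Easton → Maris → Cedar costs 72 (by enumerating all 60 distinct tours).
Excess = 85 − 72 = 13.

Excess over optimum: 13 min.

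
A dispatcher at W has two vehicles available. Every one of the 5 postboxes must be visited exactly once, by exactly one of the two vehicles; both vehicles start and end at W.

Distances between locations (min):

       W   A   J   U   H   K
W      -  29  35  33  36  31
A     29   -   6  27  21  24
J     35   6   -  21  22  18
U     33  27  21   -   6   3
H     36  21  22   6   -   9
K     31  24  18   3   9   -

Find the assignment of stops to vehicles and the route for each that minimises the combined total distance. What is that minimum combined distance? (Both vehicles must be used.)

146 min — the smallest possible combined total.

Try each way of splitting the stops between the two vehicles (each non-empty) and, for each split, find the best tour for each vehicle:
  {A} + {J, U, H, K}: 58 + 97 = 155
  {J} + {A, U, H, K}: 70 + 90 = 160
  {A, J} + {U, H, K}: 70 + 76 = 146
  {U} + {A, J, H, K}: 66 + 97 = 163
  {A, U} + {J, H, K}: 89 + 97 = 186
  {J, U} + {A, H, K}: 89 + 90 = 179
  … (15 splits in total)
Best: vehicle 1 W → A → J → W = 70; vehicle 2 W → H → U → K → W = 76; combined 146.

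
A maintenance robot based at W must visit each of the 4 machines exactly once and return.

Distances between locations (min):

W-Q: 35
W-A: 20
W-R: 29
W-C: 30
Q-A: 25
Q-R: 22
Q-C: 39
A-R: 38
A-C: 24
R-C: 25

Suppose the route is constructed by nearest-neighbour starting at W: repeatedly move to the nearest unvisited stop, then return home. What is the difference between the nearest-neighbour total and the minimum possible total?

The nearest-neighbour route is 4 min longer than optimal.

From W: A=20, R=29, C=30, Q=35 → choose A (20).
From A: C=24, Q=25, R=38 → choose C (24).
From C: R=25, Q=39 → choose R (25).
From R: Q=22 → choose Q (22).
NN route W → A → C → R → Q → W costs 126.
Optimal: W → A → Q → R → C → W costs 122 (by enumerating all 12 distinct tours).
Excess = 126 − 122 = 4.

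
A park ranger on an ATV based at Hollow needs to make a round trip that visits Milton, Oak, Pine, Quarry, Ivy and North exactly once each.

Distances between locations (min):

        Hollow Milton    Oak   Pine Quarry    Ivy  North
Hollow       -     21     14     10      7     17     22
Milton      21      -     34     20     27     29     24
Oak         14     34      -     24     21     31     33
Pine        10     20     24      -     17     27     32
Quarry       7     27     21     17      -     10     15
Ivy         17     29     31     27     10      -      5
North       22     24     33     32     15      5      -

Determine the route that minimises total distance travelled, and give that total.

Minimum total distance: 104 min.

With 6 stops there are 6!/2 = 360 distinct round trips (a route and its reverse cost the same).
Hollow - Milton - Oak - Pine - Quarry - Ivy - North - Hollow: 21+34+24+17+10+5+22 = 133
Hollow - Milton - Oak - Pine - Quarry - North - Ivy - Hollow: 21+34+24+17+15+5+17 = 133
Hollow - Milton - Oak - Pine - Ivy - Quarry - North - Hollow: 21+34+24+27+10+15+22 = 153
Hollow - Milton - Oak - Pine - Ivy - North - Quarry - Hollow: 21+34+24+27+5+15+7 = 133
Hollow - Milton - Oak - Pine - North - Quarry - Ivy - Hollow: 21+34+24+32+15+10+17 = 153
Hollow - Milton - Oak - Pine - North - Ivy - Quarry - Hollow: 21+34+24+32+5+10+7 = 133
Hollow - Milton - Oak - Quarry - Pine - Ivy - North - Hollow: 21+34+21+17+27+5+22 = 147
Hollow - Milton - Oak - Quarry - Pine - North - Ivy - Hollow: 21+34+21+17+32+5+17 = 147
… (352 more)
Hollow - Oak - Pine - Milton - North - Ivy - Quarry - Hollow: 14+24+20+24+5+10+7 = 104  ← best
The minimum is 104.
One optimal route: Hollow → Oak → Pine → Milton → North → Ivy → Quarry → Hollow (or its reverse).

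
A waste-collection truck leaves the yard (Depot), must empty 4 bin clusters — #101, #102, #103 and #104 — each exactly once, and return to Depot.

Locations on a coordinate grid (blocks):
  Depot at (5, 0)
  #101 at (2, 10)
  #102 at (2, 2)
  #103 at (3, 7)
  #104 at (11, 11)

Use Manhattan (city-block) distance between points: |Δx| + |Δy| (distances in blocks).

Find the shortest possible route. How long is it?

There are 12 distinct closed tours to check (reversals are equivalent).
Depot→#101→#102→#103→#104→Depot: 13+8+6+12+17 = 56
Depot→#101→#102→#104→#103→Depot: 13+8+18+12+9 = 60
Depot→#101→#103→#102→#104→Depot: 13+4+6+18+17 = 58
Depot→#101→#103→#104→#102→Depot: 13+4+12+18+5 = 52
Depot→#101→#104→#102→#103→Depot: 13+10+18+6+9 = 56
Depot→#101→#104→#103→#102→Depot: 13+10+12+6+5 = 46
Depot→#102→#101→#103→#104→Depot: 5+8+4+12+17 = 46
Depot→#102→#101→#104→#103→Depot: 5+8+10+12+9 = 44
Depot→#102→#103→#101→#104→Depot: 5+6+4+10+17 = 42
Depot→#102→#104→#101→#103→Depot: 5+18+10+4+9 = 46
Depot→#103→#101→#102→#104→Depot: 9+4+8+18+17 = 56
Depot→#103→#102→#101→#104→Depot: 9+6+8+10+17 = 50
The minimum is 42.
One optimal route: Depot → #102 → #103 → #101 → #104 → Depot (or its reverse).

42 blocks — the shortest possible round trip.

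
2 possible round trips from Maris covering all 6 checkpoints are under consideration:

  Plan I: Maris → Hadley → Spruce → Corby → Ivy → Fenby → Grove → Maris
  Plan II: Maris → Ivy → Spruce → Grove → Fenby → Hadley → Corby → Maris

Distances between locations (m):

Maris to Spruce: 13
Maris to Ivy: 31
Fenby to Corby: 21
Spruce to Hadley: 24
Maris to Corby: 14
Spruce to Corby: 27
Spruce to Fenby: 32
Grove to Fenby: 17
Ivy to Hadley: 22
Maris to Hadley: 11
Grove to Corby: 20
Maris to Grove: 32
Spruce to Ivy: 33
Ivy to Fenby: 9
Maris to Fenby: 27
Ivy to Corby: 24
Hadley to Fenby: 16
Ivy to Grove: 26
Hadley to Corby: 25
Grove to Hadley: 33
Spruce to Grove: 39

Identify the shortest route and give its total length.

Shortest is Plan I, total 144 m.

Plan I: 11 + 24 + 27 + 24 + 9 + 17 + 32 = 144
Plan II: 31 + 33 + 39 + 17 + 16 + 25 + 14 = 175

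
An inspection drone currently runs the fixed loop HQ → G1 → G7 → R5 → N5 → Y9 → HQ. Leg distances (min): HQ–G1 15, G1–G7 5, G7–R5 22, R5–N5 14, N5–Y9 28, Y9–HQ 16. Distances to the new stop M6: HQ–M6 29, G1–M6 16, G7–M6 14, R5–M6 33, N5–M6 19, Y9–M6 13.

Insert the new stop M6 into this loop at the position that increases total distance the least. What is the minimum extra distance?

Minimum extra distance: 4 min, inserting M6 between N5 and Y9.

Insertion cost between consecutive stops i–j is d(i,M6) + d(M6,j) − d(i,j):
  between HQ and G1: 29 + 16 − 15 = 30
  between G1 and G7: 16 + 14 − 5 = 25
  between G7 and R5: 14 + 33 − 22 = 25
  between R5 and N5: 33 + 19 − 14 = 38
  between N5 and Y9: 19 + 13 − 28 = 4
  between Y9 and HQ: 13 + 29 − 16 = 26
Cheapest insertion is between N5 and Y9, adding 4.
New total = 100 + 4 = 104.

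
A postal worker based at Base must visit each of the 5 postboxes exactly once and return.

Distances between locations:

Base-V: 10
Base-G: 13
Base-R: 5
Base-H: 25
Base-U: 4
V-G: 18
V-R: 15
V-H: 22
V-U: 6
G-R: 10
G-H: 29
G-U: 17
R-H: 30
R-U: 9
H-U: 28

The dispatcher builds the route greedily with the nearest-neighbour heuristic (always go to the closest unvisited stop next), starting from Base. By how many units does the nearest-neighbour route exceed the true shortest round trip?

From Base: U=4, R=5, V=10, G=13, H=25 → choose U (4).
From U: V=6, R=9, G=17, H=28 → choose V (6).
From V: R=15, G=18, H=22 → choose R (15).
From R: G=10, H=30 → choose G (10).
From G: H=29 → choose H (29).
NN route Base → U → V → R → G → H → Base costs 89.
Optimal: Base → R → G → H → V → U → Base costs 76 (by enumerating all 60 distinct tours).
Excess = 89 − 76 = 13.

The nearest-neighbour route is 13 longer than optimal.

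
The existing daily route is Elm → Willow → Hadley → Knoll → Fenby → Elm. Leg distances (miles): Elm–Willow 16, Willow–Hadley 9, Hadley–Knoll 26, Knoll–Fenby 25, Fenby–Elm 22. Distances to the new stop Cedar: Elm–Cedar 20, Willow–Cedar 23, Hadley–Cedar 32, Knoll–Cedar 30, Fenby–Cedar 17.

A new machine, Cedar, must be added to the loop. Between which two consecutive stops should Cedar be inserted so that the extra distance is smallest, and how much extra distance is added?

Minimum extra distance: 15 miles, inserting Cedar between Fenby and Elm.

Insertion cost between consecutive stops i–j is d(i,Cedar) + d(Cedar,j) − d(i,j):
  between Elm and Willow: 20 + 23 − 16 = 27
  between Willow and Hadley: 23 + 32 − 9 = 46
  between Hadley and Knoll: 32 + 30 − 26 = 36
  between Knoll and Fenby: 30 + 17 − 25 = 22
  between Fenby and Elm: 17 + 20 − 22 = 15
Cheapest insertion is between Fenby and Elm, adding 15.
New total = 98 + 15 = 113.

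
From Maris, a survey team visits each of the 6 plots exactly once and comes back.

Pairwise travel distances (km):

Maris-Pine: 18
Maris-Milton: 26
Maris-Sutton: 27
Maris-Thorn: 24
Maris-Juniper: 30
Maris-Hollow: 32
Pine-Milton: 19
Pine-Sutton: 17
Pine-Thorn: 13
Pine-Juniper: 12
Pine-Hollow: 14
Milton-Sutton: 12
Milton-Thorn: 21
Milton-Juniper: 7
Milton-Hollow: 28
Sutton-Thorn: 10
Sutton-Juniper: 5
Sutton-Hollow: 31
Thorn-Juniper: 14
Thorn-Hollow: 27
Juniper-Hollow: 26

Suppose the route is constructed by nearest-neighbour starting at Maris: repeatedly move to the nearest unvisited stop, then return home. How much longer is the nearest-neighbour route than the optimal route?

Maris: Pine=18, Thorn=24, Milton=26, Sutton=27, Juniper=30, Hollow=32 ⇒ Pine
Pine: Juniper=12, Thorn=13, Hollow=14, Sutton=17, Milton=19 ⇒ Juniper
Juniper: Sutton=5, Milton=7, Thorn=14, Hollow=26 ⇒ Sutton
Sutton: Thorn=10, Milton=12, Hollow=31 ⇒ Thorn
Thorn: Milton=21, Hollow=27 ⇒ Milton
Milton: Hollow=28 ⇒ Hollow
NN route Maris → Pine → Juniper → Sutton → Thorn → Milton → Hollow → Maris costs 126.
Optimal: Maris → Pine → Hollow → Milton → Juniper → Sutton → Thorn → Maris costs 106 (by enumerating all 360 distinct tours).
Excess = 126 − 106 = 20.

Excess over optimum: 20 km.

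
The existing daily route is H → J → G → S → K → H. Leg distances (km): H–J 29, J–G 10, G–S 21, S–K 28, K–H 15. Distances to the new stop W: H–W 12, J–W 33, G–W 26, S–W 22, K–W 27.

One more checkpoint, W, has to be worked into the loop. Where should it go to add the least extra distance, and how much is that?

Insertion cost between consecutive stops i–j is d(i,W) + d(W,j) − d(i,j):
  between H and J: 12 + 33 − 29 = 16
  between J and G: 33 + 26 − 10 = 49
  between G and S: 26 + 22 − 21 = 27
  between S and K: 22 + 27 − 28 = 21
  between K and H: 27 + 12 − 15 = 24
Cheapest insertion is between H and J, adding 16.
New total = 103 + 16 = 119.

+16 km — insert W between H and J.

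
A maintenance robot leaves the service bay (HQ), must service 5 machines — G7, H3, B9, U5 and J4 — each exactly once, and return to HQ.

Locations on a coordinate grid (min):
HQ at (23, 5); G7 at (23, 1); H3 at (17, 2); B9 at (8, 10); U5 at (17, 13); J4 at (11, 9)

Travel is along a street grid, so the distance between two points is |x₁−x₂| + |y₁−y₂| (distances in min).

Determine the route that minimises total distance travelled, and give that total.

Shortest round trip = 54 min.

With 5 stops there are 5!/2 = 60 distinct round trips (a route and its reverse cost the same).
HQ→G7→H3→B9→U5→J4→HQ: 4+7+17+12+10+16 = 66
HQ→G7→H3→B9→J4→U5→HQ: 4+7+17+4+10+14 = 56
HQ→G7→H3→U5→B9→J4→HQ: 4+7+11+12+4+16 = 54
HQ→G7→H3→U5→J4→B9→HQ: 4+7+11+10+4+20 = 56
HQ→G7→H3→J4→B9→U5→HQ: 4+7+13+4+12+14 = 54
HQ→G7→H3→J4→U5→B9→HQ: 4+7+13+10+12+20 = 66
HQ→G7→B9→H3→U5→J4→HQ: 4+24+17+11+10+16 = 82
HQ→G7→B9→H3→J4→U5→HQ: 4+24+17+13+10+14 = 82
HQ→G7→B9→U5→H3→J4→HQ: 4+24+12+11+13+16 = 80
HQ→G7→B9→U5→J4→H3→HQ: 4+24+12+10+13+9 = 72
HQ→G7→B9→J4→H3→U5→HQ: 4+24+4+13+11+14 = 70
HQ→G7→B9→J4→U5→H3→HQ: 4+24+4+10+11+9 = 62
HQ→G7→U5→H3→B9→J4→HQ: 4+18+11+17+4+16 = 70
HQ→G7→U5→H3→J4→B9→HQ: 4+18+11+13+4+20 = 70
… (46 more)
The minimum is 54.
One optimal route: HQ → G7 → H3 → U5 → B9 → J4 → HQ (or its reverse).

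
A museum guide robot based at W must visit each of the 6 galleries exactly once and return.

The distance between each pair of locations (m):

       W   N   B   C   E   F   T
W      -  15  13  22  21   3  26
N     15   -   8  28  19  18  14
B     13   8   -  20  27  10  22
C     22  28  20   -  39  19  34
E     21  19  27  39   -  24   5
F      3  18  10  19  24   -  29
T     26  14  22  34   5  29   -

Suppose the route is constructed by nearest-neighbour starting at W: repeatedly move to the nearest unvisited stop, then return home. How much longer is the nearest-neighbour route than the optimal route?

Excess over optimum: 11 m.

From W: F=3, B=13, N=15, E=21, C=22, T=26 → choose F (3).
From F: B=10, N=18, C=19, E=24, T=29 → choose B (10).
From B: N=8, C=20, T=22, E=27 → choose N (8).
From N: T=14, E=19, C=28 → choose T (14).
From T: E=5, C=34 → choose E (5).
From E: C=39 → choose C (39).
NN route W → F → B → N → T → E → C → W costs 101.
Optimal: W → E → T → N → B → C → F → W costs 90 (by enumerating all 360 distinct tours).
Excess = 101 − 90 = 11.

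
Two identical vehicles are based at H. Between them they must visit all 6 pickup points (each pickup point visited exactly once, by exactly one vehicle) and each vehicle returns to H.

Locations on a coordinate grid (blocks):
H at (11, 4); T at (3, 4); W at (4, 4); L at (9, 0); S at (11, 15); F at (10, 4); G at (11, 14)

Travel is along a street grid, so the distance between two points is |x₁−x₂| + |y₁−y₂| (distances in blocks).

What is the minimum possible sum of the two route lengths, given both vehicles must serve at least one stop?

46 blocks — the smallest possible combined total.

Try each way of splitting the stops between the two vehicles (each non-empty) and, for each split, find the best tour for each vehicle:
  {T} + {W, L, S, F, G}: 16 + 44 = 60
  {W} + {T, L, S, F, G}: 14 + 46 = 60
  {T, W} + {L, S, F, G}: 16 + 34 = 50
  {L} + {T, W, S, F, G}: 12 + 38 = 50
  {T, L} + {W, S, F, G}: 24 + 36 = 60
  {W, L} + {T, S, F, G}: 22 + 38 = 60
  … (31 splits in total)
  {T, W, L, F} + {S, G}: 24 + 22 = 46  ← best
Best: vehicle 1 H → T → W → L → F → H = 24; vehicle 2 H → S → G → H = 22; combined 46.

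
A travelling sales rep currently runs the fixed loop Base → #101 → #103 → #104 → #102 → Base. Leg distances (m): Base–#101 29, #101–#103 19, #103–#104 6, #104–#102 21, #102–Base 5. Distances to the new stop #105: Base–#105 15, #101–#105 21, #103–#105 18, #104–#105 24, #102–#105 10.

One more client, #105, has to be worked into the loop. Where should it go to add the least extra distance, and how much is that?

Insertion cost between consecutive stops i–j is d(i,#105) + d(#105,j) − d(i,j):
  between Base and #101: 15 + 21 − 29 = 7
  between #101 and #103: 21 + 18 − 19 = 20
  between #103 and #104: 18 + 24 − 6 = 36
  between #104 and #102: 24 + 10 − 21 = 13
  between #102 and Base: 10 + 15 − 5 = 20
Cheapest insertion is between Base and #101, adding 7.
New total = 80 + 7 = 87.

+7 m — insert #105 between Base and #101.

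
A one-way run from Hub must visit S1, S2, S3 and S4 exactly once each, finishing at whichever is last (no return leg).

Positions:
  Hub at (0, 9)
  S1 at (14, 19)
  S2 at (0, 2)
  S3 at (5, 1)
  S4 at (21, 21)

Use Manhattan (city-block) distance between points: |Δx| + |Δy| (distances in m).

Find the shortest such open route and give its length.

There are 4! = 24 possible orderings.
Hub → S1 → S2 → S3 → S4: 24+31+6+36 = 97
Hub → S1 → S2 → S4 → S3: 24+31+40+36 = 131
Hub → S1 → S3 → S2 → S4: 24+27+6+40 = 97
Hub → S1 → S3 → S4 → S2: 24+27+36+40 = 127
Hub → S1 → S4 → S2 → S3: 24+9+40+6 = 79
Hub → S1 → S4 → S3 → S2: 24+9+36+6 = 75
Hub → S2 → S1 → S3 → S4: 7+31+27+36 = 101
Hub → S2 → S1 → S4 → S3: 7+31+9+36 = 83
Hub → S2 → S3 → S1 → S4: 7+6+27+9 = 49
Hub → S2 → S3 → S4 → S1: 7+6+36+9 = 58
Hub → S2 → S4 → S1 → S3: 7+40+9+27 = 83
Hub → S2 → S4 → S3 → S1: 7+40+36+27 = 110
Hub → S3 → S1 → S2 → S4: 13+27+31+40 = 111
Hub → S3 → S1 → S4 → S2: 13+27+9+40 = 89
… (10 more)
The minimum is 49.
One shortest path: Hub → S2 → S3 → S1 → S4.

49 m — the minimum one-way total.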